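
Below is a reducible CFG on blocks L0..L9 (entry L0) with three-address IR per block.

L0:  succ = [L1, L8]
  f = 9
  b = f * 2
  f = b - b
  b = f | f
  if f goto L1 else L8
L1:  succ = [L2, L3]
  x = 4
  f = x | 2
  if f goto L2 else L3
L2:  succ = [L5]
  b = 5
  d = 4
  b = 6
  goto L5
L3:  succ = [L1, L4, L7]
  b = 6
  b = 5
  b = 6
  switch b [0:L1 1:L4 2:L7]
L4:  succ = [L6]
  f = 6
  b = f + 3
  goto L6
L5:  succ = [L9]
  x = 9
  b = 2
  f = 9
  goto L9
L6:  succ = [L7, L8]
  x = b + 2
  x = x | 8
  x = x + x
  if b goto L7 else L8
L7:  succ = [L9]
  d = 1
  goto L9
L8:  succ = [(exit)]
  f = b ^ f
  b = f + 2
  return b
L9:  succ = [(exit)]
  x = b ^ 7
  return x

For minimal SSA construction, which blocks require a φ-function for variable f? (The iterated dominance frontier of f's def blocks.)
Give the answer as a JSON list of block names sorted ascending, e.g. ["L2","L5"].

idom tree: L1←L0 L2←L1 L3←L1 L4←L3 L5←L2 L6←L4 L7←L3 L8←L0 L9←L1
Join-block Dom:
  L1: preds {L0,L3}: {L0} ∩ {L0,L1,L3} = {L0}; idom=L0
  L7: preds {L3,L6}: {L0,L1,L3} ∩ {L0,L1,L3,L4,L6} = {L0,L1,L3}; idom=L3
  L8: preds {L0,L6}: {L0} ∩ {L0,L1,L3,L4,L6} = {L0}; idom=L0
  L9: preds {L5,L7}: {L0,L1,L2,L5} ∩ {L0,L1,L3,L7} = {L0,L1}; idom=L1

DF walk-up:
  join L1 pred L0: · stop@L0
  join L1 pred L3: L3→L1 stop@L0
  join L7 pred L3: · stop@L3
  join L7 pred L6: L6→L4 stop@L3
  join L8 pred L0: · stop@L0
  join L8 pred L6: L6→L4→L3→L1 stop@L0
  join L9 pred L5: L5→L2 stop@L1
  join L9 pred L7: L7→L3 stop@L1
  L0 → ∅
  L1 → {L1,L8}
  L2 → {L9}
  L3 → {L1,L8,L9}
  L4 → {L7,L8}
  L5 → {L9}
  L6 → {L7,L8}
  L7 → {L9}
  L8 → ∅
  L9 → ∅

φ for f: defs {L0,L1,L4,L5,L8}
  DF⁺ = {L1,L7,L8,L9}

Answer: ["L1", "L7", "L8", "L9"]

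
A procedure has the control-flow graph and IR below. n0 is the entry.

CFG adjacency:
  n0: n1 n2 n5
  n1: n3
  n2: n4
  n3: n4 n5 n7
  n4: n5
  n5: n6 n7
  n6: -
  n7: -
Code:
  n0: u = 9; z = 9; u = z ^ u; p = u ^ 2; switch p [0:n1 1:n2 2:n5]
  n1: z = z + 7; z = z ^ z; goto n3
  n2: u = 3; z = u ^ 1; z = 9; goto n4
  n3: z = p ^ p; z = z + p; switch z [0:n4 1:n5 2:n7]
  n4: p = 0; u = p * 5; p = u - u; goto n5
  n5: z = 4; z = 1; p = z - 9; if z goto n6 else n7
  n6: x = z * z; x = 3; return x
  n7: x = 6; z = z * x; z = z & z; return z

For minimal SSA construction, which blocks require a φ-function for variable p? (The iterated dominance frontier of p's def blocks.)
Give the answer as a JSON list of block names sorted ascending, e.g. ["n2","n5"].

idom tree: n1←n0 n2←n0 n3←n1 n4←n0 n5←n0 n6←n5 n7←n0
Join-block Dom:
  n4: preds {n2,n3}: {n0,n2} ∩ {n0,n1,n3} = {n0}; idom=n0
  n5: preds {n0,n3,n4}: {n0} ∩ {n0,n1,n3} ∩ {n0,n4} = {n0}; idom=n0
  n7: preds {n3,n5}: {n0,n1,n3} ∩ {n0,n5} = {n0}; idom=n0

DF derivation:
  join n4 pred n2: n2 stop@n0
  join n4 pred n3: n3→n1 stop@n0
  join n5 pred n0: · stop@n0
  join n5 pred n3: n3→n1 stop@n0
  join n5 pred n4: n4 stop@n0
  join n7 pred n3: n3→n1 stop@n0
  join n7 pred n5: n5 stop@n0
  n0: DF=∅
  n1: DF={n4,n5,n7}
  n2: DF={n4}
  n3: DF={n4,n5,n7}
  n4: DF={n5}
  n5: DF={n7}
  n6: DF=∅
  n7: DF=∅

φ for p: defs {n0,n4,n5}
  DF⁺ = {n5,n7}

Answer: ["n5", "n7"]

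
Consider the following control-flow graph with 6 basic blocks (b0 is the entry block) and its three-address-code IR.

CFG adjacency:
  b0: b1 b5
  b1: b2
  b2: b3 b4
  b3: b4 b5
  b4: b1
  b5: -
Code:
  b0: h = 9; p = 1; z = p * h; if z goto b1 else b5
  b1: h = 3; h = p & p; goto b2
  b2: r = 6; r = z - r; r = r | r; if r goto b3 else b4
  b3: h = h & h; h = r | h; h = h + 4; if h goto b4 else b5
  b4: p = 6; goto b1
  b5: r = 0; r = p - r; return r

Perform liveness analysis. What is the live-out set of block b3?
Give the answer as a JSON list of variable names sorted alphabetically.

def/use:
  b0 def {h,p,z} use ∅
  b1 def {h} use {p}
  b2 def {r} use {z}
  b3 def {h} use {h,r}
  b4 def {p} use ∅
  b5 def {r} use {p}

Backward fixpoint:
  live b0: ∅→{p,z}
  live b1: {p,z}→{h,p,z}
  live b2: {h,p,z}→{h,p,r,z}
  live b3: {h,p,r,z}→{p,z}
  live b4: {z}→{p,z}
  live b5: {p}→∅

live-out(b3) = ["p", "z"]

Answer: ["p", "z"]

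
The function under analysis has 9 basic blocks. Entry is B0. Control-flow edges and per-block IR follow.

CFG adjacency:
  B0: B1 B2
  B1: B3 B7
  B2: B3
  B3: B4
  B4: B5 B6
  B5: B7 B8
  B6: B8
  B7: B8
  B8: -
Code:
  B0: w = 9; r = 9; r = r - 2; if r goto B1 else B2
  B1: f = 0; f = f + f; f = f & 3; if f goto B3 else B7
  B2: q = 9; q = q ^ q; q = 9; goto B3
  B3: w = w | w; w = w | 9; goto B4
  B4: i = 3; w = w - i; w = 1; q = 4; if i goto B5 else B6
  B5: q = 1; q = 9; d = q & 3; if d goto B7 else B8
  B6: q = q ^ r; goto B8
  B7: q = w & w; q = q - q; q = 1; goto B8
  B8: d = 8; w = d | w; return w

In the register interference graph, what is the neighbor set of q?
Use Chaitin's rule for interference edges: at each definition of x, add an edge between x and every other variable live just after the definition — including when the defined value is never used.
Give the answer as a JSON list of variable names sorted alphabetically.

Answer: ["i", "r", "w"]

Derivation:
def/use:
  B0: def={r,w} ue=∅
  B1: def={f} ue=∅
  B2: def={q} ue=∅
  B3: def={w} ue={w}
  B4: def={i,q,w} ue={w}
  B5: def={d,q} ue=∅
  B6: def={q} ue={q,r}
  B7: def={q} ue={w}
  B8: def={d,w} ue={w}

Liveness:
  live B0: ∅→{r,w}
  live B1: {r,w}→{r,w}
  live B2: {r,w}→{r,w}
  live B3: {r,w}→{r,w}
  live B4: {r,w}→{q,r,w}
  live B5: {w}→{w}
  live B6: {q,r,w}→{w}
  live B7: {w}→{w}
  live B8: {w}→∅

Conflict graph:
  d↔{w}
  f↔{r,w}
  i↔{q,r,w}
  q↔{i,r,w}
  r↔{f,i,q,w}
  w↔{d,f,i,q,r}

N(q) = ["i", "r", "w"]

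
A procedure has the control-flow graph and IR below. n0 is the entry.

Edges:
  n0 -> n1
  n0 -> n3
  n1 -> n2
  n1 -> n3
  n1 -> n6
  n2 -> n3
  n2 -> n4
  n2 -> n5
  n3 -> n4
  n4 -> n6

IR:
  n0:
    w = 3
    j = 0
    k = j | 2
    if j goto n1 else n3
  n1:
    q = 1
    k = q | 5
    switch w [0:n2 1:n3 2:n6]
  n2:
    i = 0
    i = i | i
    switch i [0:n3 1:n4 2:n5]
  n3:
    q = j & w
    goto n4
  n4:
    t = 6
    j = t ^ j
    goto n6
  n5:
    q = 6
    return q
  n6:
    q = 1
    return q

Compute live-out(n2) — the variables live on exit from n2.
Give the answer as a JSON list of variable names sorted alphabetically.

Answer: ["j", "w"]

Analysis:
Block summaries:
  n0: def={j,k,w} ue=∅
  n1: def={k,q} ue={w}
  n2: def={i} ue=∅
  n3: def={q} ue={j,w}
  n4: def={j,t} ue={j}
  n5: def={q} ue=∅
  n6: def={q} ue=∅

Backward fixpoint:
  n0 li=∅ lo={j,w}
  n1 li={j,w} lo={j,w}
  n2 li={j,w} lo={j,w}
  n3 li={j,w} lo={j}
  n4 li={j} lo=∅
  n5 li=∅ lo=∅
  n6 li=∅ lo=∅

live-out(n2) = ["j", "w"]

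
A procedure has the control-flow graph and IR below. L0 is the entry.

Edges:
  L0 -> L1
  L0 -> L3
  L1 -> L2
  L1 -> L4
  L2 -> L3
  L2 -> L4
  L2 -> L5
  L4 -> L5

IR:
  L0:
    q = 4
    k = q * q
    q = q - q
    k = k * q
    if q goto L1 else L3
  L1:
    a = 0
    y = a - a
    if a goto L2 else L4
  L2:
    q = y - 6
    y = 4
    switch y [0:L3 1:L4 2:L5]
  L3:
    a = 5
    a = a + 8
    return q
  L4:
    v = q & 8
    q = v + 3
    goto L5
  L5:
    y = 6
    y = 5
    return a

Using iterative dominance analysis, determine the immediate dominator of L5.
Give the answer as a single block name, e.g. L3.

idom tree: L1←L0 L2←L1 L3←L0 L4←L1 L5←L1
Dom∩ at merges:
  L3: preds {L0,L2}: {L0} ∩ {L0,L1,L2} = {L0}; idom=L0
  L4: preds {L1,L2}: {L0,L1} ∩ {L0,L1,L2} = {L0,L1}; idom=L1
  L5: preds {L2,L4}: {L0,L1,L2} ∩ {L0,L1,L4} = {L0,L1}; idom=L1

idom(L5) = L1

Answer: L1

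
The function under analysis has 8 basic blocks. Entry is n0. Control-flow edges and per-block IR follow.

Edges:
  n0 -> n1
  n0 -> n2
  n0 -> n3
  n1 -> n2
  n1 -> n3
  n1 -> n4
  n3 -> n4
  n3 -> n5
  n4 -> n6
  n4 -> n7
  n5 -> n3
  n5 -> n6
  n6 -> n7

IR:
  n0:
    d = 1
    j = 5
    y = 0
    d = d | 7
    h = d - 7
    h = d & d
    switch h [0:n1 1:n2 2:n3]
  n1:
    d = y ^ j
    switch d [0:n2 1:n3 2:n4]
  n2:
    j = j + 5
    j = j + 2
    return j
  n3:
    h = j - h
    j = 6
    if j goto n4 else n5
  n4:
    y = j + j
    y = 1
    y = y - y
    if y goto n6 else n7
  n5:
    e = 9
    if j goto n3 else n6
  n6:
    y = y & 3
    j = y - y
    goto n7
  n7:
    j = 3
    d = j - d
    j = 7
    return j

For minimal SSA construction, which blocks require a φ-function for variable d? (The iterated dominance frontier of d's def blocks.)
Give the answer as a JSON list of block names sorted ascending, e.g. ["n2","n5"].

idom tree: n1←n0 n2←n0 n3←n0 n4←n0 n5←n3 n6←n0 n7←n0
Dom∩ at merges:
  n2: preds {n0,n1}: {n0} ∩ {n0,n1} = {n0}; idom=n0
  n3: preds {n0,n1,n5}: {n0} ∩ {n0,n1} ∩ {n0,n3,n5} = {n0}; idom=n0
  n4: preds {n1,n3}: {n0,n1} ∩ {n0,n3} = {n0}; idom=n0
  n6: preds {n4,n5}: {n0,n4} ∩ {n0,n3,n5} = {n0}; idom=n0
  n7: preds {n4,n6}: {n0,n4} ∩ {n0,n6} = {n0}; idom=n0

DF derivation:
  n2←n0: walk · to n0
  n2←n1: walk n1 to n0
  n3←n0: walk · to n0
  n3←n1: walk n1 to n0
  n3←n5: walk n5→n3 to n0
  n4←n1: walk n1 to n0
  n4←n3: walk n3 to n0
  n6←n4: walk n4 to n0
  n6←n5: walk n5→n3 to n0
  n7←n4: walk n4 to n0
  n7←n6: walk n6 to n0
  n0: DF=∅
  n1: DF={n2,n3,n4}
  n2: DF=∅
  n3: DF={n3,n4,n6}
  n4: DF={n6,n7}
  n5: DF={n3,n6}
  n6: DF={n7}
  n7: DF=∅

φ for d: defs {n0,n1,n7}
  DF⁺ = {n2,n3,n4,n6,n7}

Answer: ["n2", "n3", "n4", "n6", "n7"]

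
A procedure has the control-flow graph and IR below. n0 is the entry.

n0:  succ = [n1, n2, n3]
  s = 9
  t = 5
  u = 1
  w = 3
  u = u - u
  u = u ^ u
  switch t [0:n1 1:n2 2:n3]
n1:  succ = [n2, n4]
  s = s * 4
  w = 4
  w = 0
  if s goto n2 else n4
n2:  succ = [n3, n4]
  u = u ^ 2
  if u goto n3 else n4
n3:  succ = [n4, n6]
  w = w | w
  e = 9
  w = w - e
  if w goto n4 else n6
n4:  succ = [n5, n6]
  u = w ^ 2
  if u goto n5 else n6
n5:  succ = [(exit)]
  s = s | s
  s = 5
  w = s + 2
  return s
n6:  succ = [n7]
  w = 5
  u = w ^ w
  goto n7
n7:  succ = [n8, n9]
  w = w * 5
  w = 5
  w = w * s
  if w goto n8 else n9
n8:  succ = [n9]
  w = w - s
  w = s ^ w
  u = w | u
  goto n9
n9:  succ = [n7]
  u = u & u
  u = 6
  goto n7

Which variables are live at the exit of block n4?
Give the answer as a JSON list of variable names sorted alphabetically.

def/use:
  n0 def {s,t,u,w} use ∅
  n1 def {s,w} use {s}
  n2 def {u} use {u}
  n3 def {e,w} use {w}
  n4 def {u} use {w}
  n5 def {s,w} use {s}
  n6 def {u,w} use ∅
  n7 def {w} use {s,w}
  n8 def {u,w} use {s,u,w}
  n9 def {u} use {u}

Live sets:
  n0: in=∅ out={s,u,w}
  n1: in={s,u} out={s,u,w}
  n2: in={s,u,w} out={s,w}
  n3: in={s,w} out={s,w}
  n4: in={s,w} out={s}
  n5: in={s} out=∅
  n6: in={s} out={s,u,w}
  n7: in={s,u,w} out={s,u,w}
  n8: in={s,u,w} out={s,u,w}
  n9: in={s,u,w} out={s,u,w}

live-out(n4) = ["s"]

Answer: ["s"]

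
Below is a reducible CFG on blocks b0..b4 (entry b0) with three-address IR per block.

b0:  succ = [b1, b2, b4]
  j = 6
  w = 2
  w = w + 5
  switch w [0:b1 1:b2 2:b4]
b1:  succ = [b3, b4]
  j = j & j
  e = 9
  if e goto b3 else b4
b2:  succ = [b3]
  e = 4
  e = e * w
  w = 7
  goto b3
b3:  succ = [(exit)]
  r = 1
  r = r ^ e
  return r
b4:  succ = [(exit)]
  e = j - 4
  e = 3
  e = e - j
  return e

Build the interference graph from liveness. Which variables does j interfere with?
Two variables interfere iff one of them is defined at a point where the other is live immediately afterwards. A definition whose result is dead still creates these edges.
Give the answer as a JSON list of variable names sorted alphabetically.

Answer: ["e", "w"]

Working:
Per-block:
  b0: def={j,w} ue=∅
  b1: def={e,j} ue={j}
  b2: def={e,w} ue={w}
  b3: def={r} ue={e}
  b4: def={e} ue={j}

Liveness:
  live b0: ∅→{j,w}
  live b1: {j}→{e,j}
  live b2: {w}→{e}
  live b3: {e}→∅
  live b4: {j}→∅

Conflict graph:
  e: {j,r,w}
  j: {e,w}
  r: {e}
  w: {e,j}

N(j) = ["e", "w"]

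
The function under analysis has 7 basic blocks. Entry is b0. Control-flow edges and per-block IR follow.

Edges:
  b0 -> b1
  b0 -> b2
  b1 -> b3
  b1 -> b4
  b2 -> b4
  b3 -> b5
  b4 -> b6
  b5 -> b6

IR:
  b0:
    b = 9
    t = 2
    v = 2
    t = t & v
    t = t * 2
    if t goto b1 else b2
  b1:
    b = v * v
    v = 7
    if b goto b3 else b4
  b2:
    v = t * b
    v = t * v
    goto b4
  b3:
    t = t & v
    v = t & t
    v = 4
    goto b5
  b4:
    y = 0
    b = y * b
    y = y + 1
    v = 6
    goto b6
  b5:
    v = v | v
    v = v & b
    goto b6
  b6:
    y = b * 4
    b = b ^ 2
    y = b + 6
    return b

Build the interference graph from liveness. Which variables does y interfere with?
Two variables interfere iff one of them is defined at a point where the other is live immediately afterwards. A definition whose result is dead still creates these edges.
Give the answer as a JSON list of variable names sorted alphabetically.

Answer: ["b"]

Derivation:
Per-block:
  b0: def={b,t,v} ue=∅
  b1: def={b,v} ue={v}
  b2: def={v} ue={b,t}
  b3: def={t,v} ue={t,v}
  b4: def={b,v,y} ue={b}
  b5: def={v} ue={b,v}
  b6: def={b,y} ue={b}

Liveness:
  b0 li=∅ lo={b,t,v}
  b1 li={t,v} lo={b,t,v}
  b2 li={b,t} lo={b}
  b3 li={b,t,v} lo={b,v}
  b4 li={b} lo={b}
  b5 li={b,v} lo={b}
  b6 li={b} lo=∅

Conflict graph:
  b — {t,v,y}
  t — {b,v}
  v — {b,t}
  y — {b}

N(y) = ["b"]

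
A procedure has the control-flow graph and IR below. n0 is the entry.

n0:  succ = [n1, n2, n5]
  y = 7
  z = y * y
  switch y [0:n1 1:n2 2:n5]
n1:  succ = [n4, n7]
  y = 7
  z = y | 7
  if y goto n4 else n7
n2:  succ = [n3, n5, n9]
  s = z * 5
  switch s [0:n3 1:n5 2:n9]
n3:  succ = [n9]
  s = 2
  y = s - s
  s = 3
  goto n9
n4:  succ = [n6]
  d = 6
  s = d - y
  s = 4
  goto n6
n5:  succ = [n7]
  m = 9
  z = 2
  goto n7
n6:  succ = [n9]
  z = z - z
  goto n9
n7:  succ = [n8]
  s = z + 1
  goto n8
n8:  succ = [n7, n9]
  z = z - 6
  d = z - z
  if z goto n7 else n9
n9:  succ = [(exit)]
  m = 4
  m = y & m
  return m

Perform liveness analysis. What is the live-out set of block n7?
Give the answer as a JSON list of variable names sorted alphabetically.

def/use:
  n0 def {y,z} use ∅
  n1 def {y,z} use ∅
  n2 def {s} use {z}
  n3 def {s,y} use ∅
  n4 def {d,s} use {y}
  n5 def {m,z} use ∅
  n6 def {z} use {z}
  n7 def {s} use {z}
  n8 def {d,z} use {z}
  n9 def {m} use {y}

Backward fixpoint:
  live n0: ∅→{y,z}
  live n1: ∅→{y,z}
  live n2: {y,z}→{y}
  live n3: ∅→{y}
  live n4: {y,z}→{y,z}
  live n5: {y}→{y,z}
  live n6: {y,z}→{y}
  live n7: {y,z}→{y,z}
  live n8: {y,z}→{y,z}
  live n9: {y}→∅

live-out(n7) = ["y", "z"]

Answer: ["y", "z"]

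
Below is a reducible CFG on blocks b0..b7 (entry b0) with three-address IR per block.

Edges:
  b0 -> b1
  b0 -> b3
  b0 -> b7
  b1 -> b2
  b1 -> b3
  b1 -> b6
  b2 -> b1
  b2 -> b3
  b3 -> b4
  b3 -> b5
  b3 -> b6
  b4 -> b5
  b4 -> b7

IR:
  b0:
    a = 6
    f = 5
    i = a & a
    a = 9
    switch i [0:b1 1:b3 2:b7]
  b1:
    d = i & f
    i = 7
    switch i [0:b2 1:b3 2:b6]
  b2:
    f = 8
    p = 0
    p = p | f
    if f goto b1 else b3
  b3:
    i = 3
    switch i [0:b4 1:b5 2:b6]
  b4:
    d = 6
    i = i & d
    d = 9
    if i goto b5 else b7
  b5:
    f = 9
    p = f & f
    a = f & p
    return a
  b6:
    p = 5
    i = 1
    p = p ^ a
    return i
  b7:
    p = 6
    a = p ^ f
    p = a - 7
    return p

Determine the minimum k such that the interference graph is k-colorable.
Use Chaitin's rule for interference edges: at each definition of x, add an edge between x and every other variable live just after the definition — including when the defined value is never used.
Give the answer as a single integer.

Answer: 4

Working:
def/use:
  b0: def={a,f,i} ue=∅
  b1: def={d,i} ue={f,i}
  b2: def={f,p} ue=∅
  b3: def={i} ue=∅
  b4: def={d,i} ue={i}
  b5: def={a,f,p} ue=∅
  b6: def={i,p} ue={a}
  b7: def={a,p} ue={f}

Live sets:
  b0 li=∅ lo={a,f,i}
  b1 li={a,f,i} lo={a,f,i}
  b2 li={a,i} lo={a,f,i}
  b3 li={a,f} lo={a,f,i}
  b4 li={f,i} lo={f}
  b5 li=∅ lo=∅
  b6 li={a} lo=∅
  b7 li={f} lo=∅

Interference:
  a↔{d,f,i,p}
  d↔{a,f,i}
  f↔{a,d,i,p}
  i↔{a,d,f,p}
  p↔{a,f,i}

Colouring:
  clique {a,d,f,i} ⇒ need ≥ 4
  4-colouring: r0={a}  r1={f}  r2={i}  r3={d,p}
  χ = 4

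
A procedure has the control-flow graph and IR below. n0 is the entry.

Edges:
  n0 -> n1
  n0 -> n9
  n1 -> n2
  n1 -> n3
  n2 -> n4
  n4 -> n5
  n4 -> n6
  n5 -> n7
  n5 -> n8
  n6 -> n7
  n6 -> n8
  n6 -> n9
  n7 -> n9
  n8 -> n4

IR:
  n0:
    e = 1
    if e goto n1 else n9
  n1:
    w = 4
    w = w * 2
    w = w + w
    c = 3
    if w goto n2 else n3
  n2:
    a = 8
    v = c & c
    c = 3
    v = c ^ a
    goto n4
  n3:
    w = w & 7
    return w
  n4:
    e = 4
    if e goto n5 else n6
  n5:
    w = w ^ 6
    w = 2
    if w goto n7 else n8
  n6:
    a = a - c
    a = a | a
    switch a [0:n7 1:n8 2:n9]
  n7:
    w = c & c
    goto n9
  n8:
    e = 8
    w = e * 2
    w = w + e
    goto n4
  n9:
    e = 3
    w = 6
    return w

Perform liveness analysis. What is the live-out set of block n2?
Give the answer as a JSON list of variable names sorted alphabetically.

Per-block:
  n0 def {e} use ∅
  n1 def {c,w} use ∅
  n2 def {a,c,v} use {c}
  n3 def {w} use {w}
  n4 def {e} use ∅
  n5 def {w} use {w}
  n6 def {a} use {a,c}
  n7 def {w} use {c}
  n8 def {e,w} use ∅
  n9 def {e,w} use ∅

Backward fixpoint:
  live n0: ∅→∅
  live n1: ∅→{c,w}
  live n2: {c,w}→{a,c,w}
  live n3: {w}→∅
  live n4: {a,c,w}→{a,c,w}
  live n5: {a,c,w}→{a,c}
  live n6: {a,c}→{a,c}
  live n7: {c}→∅
  live n8: {a,c}→{a,c,w}
  live n9: ∅→∅

live-out(n2) = ["a", "c", "w"]

Answer: ["a", "c", "w"]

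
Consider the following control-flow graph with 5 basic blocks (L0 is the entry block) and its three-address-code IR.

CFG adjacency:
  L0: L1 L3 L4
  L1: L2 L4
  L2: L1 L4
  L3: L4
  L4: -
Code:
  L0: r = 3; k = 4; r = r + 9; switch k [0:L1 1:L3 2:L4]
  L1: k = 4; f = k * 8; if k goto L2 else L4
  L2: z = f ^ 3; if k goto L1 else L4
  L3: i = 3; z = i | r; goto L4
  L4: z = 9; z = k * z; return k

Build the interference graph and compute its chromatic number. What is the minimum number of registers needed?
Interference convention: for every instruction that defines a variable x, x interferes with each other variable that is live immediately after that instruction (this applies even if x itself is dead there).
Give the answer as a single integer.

Answer: 3

Analysis:
Block summaries:
  L0 def {k,r} use ∅
  L1 def {f,k} use ∅
  L2 def {z} use {f,k}
  L3 def {i,z} use {r}
  L4 def {z} use {k}

Live sets:
  live L0: ∅→{k,r}
  live L1: ∅→{f,k}
  live L2: {f,k}→{k}
  live L3: {k,r}→{k}
  live L4: {k}→∅

Interfere edges:
  f: {k}
  i: {k,r}
  k: {f,i,r,z}
  r: {i,k}
  z: {k}

Registers:
  {i,k,r} pairwise interfere (3-clique) ⇒ χ ≥ 3
  assign f→R1 i→R1 k→R0 r→R2 z→R1 — no edge inside a register ⇒ χ ≤ 3
  χ = 3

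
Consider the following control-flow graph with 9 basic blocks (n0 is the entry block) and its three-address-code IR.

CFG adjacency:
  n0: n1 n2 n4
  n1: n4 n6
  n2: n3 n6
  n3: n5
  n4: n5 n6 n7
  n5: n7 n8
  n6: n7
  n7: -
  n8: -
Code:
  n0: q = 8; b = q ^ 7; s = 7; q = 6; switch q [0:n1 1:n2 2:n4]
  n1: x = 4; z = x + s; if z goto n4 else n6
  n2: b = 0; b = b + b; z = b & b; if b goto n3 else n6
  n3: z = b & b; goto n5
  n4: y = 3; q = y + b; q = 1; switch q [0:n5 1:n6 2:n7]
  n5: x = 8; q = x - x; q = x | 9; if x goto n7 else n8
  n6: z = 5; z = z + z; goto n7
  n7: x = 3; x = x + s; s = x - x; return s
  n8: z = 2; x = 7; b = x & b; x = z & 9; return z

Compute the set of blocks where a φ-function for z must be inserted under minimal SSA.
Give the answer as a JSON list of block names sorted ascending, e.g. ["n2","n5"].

idom tree: n1←n0 n2←n0 n3←n2 n4←n0 n5←n0 n6←n0 n7←n0 n8←n5
Dom∩ at merges:
  n4: preds {n0,n1}: {n0} ∩ {n0,n1} = {n0}; idom=n0
  n5: preds {n3,n4}: {n0,n2,n3} ∩ {n0,n4} = {n0}; idom=n0
  n6: preds {n1,n2,n4}: {n0,n1} ∩ {n0,n2} ∩ {n0,n4} = {n0}; idom=n0
  n7: preds {n4,n5,n6}: {n0,n4} ∩ {n0,n5} ∩ {n0,n6} = {n0}; idom=n0

DF walk-up:
  join n4 pred n0: · stop@n0
  join n4 pred n1: n1 stop@n0
  join n5 pred n3: n3→n2 stop@n0
  join n5 pred n4: n4 stop@n0
  join n6 pred n1: n1 stop@n0
  join n6 pred n2: n2 stop@n0
  join n6 pred n4: n4 stop@n0
  join n7 pred n4: n4 stop@n0
  join n7 pred n5: n5 stop@n0
  join n7 pred n6: n6 stop@n0
  DF(n0)=∅
  DF(n1)={n4,n6}
  DF(n2)={n5,n6}
  DF(n3)={n5}
  DF(n4)={n5,n6,n7}
  DF(n5)={n7}
  DF(n6)={n7}
  DF(n7)=∅
  DF(n8)=∅

φ for z: defs {n1,n2,n3,n6,n8}
  DF⁺ = {n4,n5,n6,n7}

Answer: ["n4", "n5", "n6", "n7"]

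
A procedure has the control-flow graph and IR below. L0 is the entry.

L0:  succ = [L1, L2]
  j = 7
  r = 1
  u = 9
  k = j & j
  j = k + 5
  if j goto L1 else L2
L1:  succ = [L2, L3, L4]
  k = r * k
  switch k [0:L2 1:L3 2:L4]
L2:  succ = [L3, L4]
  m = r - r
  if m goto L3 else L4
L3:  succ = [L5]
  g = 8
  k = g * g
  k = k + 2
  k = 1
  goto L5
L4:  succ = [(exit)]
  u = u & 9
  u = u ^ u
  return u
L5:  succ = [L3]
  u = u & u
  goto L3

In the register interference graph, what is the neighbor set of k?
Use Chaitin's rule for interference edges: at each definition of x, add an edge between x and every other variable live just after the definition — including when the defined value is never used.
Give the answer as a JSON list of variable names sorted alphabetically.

Block summaries:
  L0: {j,k,r,u} / ∅
  L1: {k} / {k,r}
  L2: {m} / {r}
  L3: {g,k} / ∅
  L4: {u} / {u}
  L5: {u} / {u}

Backward fixpoint:
  L0 li=∅ lo={k,r,u}
  L1 li={k,r,u} lo={r,u}
  L2 li={r,u} lo={u}
  L3 li={u} lo={u}
  L4 li={u} lo=∅
  L5 li={u} lo={u}

Conflict graph:
  g↔{u}
  j↔{k,r,u}
  k↔{j,r,u}
  m↔{u}
  r↔{j,k,u}
  u↔{g,j,k,m,r}

N(k) = ["j", "r", "u"]

Answer: ["j", "r", "u"]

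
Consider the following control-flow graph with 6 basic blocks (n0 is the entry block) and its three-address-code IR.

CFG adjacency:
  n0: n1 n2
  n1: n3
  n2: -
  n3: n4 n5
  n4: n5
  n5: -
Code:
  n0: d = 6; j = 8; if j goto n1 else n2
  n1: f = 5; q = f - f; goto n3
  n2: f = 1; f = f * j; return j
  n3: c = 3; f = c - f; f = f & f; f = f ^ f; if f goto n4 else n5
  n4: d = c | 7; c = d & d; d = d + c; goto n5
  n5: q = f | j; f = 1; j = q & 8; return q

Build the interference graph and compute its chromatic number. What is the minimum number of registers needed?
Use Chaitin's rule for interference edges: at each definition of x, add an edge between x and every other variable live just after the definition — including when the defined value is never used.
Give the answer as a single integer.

Block summaries:
  n0: def={d,j} ue=∅
  n1: def={f,q} ue=∅
  n2: def={f} ue={j}
  n3: def={c,f} ue={f}
  n4: def={c,d} ue={c}
  n5: def={f,j,q} ue={f,j}

Liveness:
  live n0: ∅→{j}
  live n1: {j}→{f,j}
  live n2: {j}→∅
  live n3: {f,j}→{c,f,j}
  live n4: {c,f,j}→{f,j}
  live n5: {f,j}→∅

Interfere edges:
  c: {d,f,j}
  d: {c,f,j}
  f: {c,d,j,q}
  j: {c,d,f,q}
  q: {f,j}

Colouring:
  clique {c,d,f,j} ⇒ need ≥ 4
  4-colouring: c0={f}  c1={j}  c2={c,q}  c3={d}
  χ = 4

Answer: 4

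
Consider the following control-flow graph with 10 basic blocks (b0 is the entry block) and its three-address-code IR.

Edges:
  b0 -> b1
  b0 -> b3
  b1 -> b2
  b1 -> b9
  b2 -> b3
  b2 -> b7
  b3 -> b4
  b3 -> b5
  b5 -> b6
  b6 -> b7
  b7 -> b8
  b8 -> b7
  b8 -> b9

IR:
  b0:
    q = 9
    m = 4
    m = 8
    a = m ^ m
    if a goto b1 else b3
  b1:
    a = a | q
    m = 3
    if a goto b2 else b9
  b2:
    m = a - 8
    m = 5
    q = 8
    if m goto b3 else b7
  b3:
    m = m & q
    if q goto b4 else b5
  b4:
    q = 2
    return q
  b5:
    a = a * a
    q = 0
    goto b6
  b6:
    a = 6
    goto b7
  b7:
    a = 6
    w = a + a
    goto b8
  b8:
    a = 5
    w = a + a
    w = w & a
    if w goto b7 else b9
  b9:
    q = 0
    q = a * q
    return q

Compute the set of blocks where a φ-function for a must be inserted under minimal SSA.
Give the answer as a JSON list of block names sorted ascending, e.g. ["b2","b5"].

idom tree: b1←b0 b2←b1 b3←b0 b4←b3 b5←b3 b6←b5 b7←b0 b8←b7 b9←b0
Dom∩ at merges:
  b3: preds {b0,b2}: {b0} ∩ {b0,b1,b2} = {b0}; idom=b0
  b7: preds {b2,b6,b8}: {b0,b1,b2} ∩ {b0,b3,b5,b6} ∩ {b0,b7,b8} = {b0}; idom=b0
  b9: preds {b1,b8}: {b0,b1} ∩ {b0,b7,b8} = {b0}; idom=b0

DF derivation:
  b3←b0: walk · to b0
  b3←b2: walk b2→b1 to b0
  b7←b2: walk b2→b1 to b0
  b7←b6: walk b6→b5→b3 to b0
  b7←b8: walk b8→b7 to b0
  b9←b1: walk b1 to b0
  b9←b8: walk b8→b7 to b0
  b0: DF=∅
  b1: DF={b3,b7,b9}
  b2: DF={b3,b7}
  b3: DF={b7}
  b4: DF=∅
  b5: DF={b7}
  b6: DF={b7}
  b7: DF={b7,b9}
  b8: DF={b7,b9}
  b9: DF=∅

φ for a: defs {b0,b1,b5,b6,b7,b8}
  DF⁺ = {b3,b7,b9}

Answer: ["b3", "b7", "b9"]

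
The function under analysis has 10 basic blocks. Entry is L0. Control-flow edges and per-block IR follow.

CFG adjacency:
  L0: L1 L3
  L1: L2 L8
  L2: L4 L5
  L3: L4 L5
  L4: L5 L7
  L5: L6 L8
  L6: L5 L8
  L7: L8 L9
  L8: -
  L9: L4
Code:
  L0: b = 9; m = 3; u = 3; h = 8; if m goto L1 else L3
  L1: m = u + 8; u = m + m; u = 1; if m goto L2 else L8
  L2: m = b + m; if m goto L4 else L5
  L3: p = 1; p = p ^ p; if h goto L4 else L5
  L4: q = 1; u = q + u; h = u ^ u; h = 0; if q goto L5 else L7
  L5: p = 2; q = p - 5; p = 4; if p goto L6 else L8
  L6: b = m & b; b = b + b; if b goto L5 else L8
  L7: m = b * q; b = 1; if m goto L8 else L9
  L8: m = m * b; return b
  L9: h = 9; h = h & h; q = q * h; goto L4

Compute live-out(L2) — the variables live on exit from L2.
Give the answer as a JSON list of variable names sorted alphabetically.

Answer: ["b", "m", "u"]

Analysis:
Block summaries:
  L0 def {b,h,m,u} use ∅
  L1 def {m,u} use {u}
  L2 def {m} use {b,m}
  L3 def {p} use {h}
  L4 def {h,q,u} use {u}
  L5 def {p,q} use ∅
  L6 def {b} use {b,m}
  L7 def {b,m} use {b,q}
  L8 def {m} use {b,m}
  L9 def {h,q} use {q}

Backward fixpoint:
  L0: in=∅ out={b,h,m,u}
  L1: in={b,u} out={b,m,u}
  L2: in={b,m,u} out={b,m,u}
  L3: in={b,h,m,u} out={b,m,u}
  L4: in={b,m,u} out={b,m,q,u}
  L5: in={b,m} out={b,m}
  L6: in={b,m} out={b,m}
  L7: in={b,q,u} out={b,m,q,u}
  L8: in={b,m} out=∅
  L9: in={b,m,q,u} out={b,m,u}

live-out(L2) = ["b", "m", "u"]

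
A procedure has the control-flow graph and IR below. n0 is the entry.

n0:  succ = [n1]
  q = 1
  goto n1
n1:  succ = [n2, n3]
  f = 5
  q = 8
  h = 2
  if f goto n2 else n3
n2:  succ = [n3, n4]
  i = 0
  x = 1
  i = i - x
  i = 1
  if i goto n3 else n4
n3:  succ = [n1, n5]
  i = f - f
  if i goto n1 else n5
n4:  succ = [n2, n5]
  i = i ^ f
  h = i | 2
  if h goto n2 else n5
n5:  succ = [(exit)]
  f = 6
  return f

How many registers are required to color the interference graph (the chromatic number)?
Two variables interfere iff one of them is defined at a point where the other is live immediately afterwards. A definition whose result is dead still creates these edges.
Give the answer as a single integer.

Answer: 3

Working:
Per-block:
  n0 def {q} use ∅
  n1 def {f,h,q} use ∅
  n2 def {i,x} use ∅
  n3 def {i} use {f}
  n4 def {h,i} use {f,i}
  n5 def {f} use ∅

Liveness:
  n0: in=∅ out=∅
  n1: in=∅ out={f}
  n2: in={f} out={f,i}
  n3: in={f} out=∅
  n4: in={f,i} out={f}
  n5: in=∅ out=∅

Conflict graph:
  f — {h,i,q,x}
  h — {f}
  i — {f,x}
  q — {f}
  x — {f,i}

Registers:
  lower bound: {f,i,x} mutually conflict ⇒ χ ≥ 3
  assign f→r0 h→r1 i→r1 q→r1 x→r2 — no edge inside a register ⇒ χ ≤ 3
  χ = 3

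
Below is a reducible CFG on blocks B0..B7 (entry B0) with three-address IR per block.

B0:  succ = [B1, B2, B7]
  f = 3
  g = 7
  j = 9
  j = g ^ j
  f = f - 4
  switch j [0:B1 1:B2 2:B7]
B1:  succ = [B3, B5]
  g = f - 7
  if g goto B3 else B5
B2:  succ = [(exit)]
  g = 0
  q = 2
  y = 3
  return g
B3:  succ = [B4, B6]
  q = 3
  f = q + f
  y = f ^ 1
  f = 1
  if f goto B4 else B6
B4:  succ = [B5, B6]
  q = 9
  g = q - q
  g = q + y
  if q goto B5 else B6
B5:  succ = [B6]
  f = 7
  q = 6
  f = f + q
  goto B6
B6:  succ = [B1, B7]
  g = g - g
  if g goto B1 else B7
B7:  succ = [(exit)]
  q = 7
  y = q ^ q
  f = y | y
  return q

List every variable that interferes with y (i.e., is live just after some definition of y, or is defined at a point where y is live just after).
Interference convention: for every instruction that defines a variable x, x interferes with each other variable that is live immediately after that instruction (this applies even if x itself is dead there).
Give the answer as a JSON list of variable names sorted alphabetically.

def/use:
  B0: def={f,g,j} ue=∅
  B1: def={g} ue={f}
  B2: def={g,q,y} ue=∅
  B3: def={f,q,y} ue={f}
  B4: def={g,q} ue={y}
  B5: def={f,q} ue=∅
  B6: def={g} ue={g}
  B7: def={f,q,y} ue=∅

Backward fixpoint:
  live B0: ∅→{f}
  live B1: {f}→{f,g}
  live B2: ∅→∅
  live B3: {f,g}→{f,g,y}
  live B4: {f,y}→{f,g}
  live B5: {g}→{f,g}
  live B6: {f,g}→{f}
  live B7: ∅→∅

Conflict graph:
  f — {g,j,q,y}
  g — {f,j,q,y}
  j — {f,g}
  q — {f,g,y}
  y — {f,g,q}

N(y) = ["f", "g", "q"]

Answer: ["f", "g", "q"]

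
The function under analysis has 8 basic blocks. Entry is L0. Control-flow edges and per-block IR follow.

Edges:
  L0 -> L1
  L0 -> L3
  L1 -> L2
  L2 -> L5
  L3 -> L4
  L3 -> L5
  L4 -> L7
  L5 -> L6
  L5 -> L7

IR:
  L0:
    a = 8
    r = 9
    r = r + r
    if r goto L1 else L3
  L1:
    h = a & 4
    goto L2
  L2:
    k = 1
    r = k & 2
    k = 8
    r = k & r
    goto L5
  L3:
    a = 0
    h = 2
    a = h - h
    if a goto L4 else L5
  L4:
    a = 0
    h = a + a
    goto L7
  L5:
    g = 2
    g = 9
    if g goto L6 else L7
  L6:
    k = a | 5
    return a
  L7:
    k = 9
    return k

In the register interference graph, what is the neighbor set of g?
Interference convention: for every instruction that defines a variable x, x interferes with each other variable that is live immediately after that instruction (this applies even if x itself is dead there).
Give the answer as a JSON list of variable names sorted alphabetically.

Answer: ["a"]

Derivation:
Per-block:
  L0 def {a,r} use ∅
  L1 def {h} use {a}
  L2 def {k,r} use ∅
  L3 def {a,h} use ∅
  L4 def {a,h} use ∅
  L5 def {g} use ∅
  L6 def {k} use {a}
  L7 def {k} use ∅

Live sets:
  L0: in=∅ out={a}
  L1: in={a} out={a}
  L2: in={a} out={a}
  L3: in=∅ out={a}
  L4: in=∅ out=∅
  L5: in={a} out={a}
  L6: in={a} out=∅
  L7: in=∅ out=∅

Interfere edges:
  a — {g,h,k,r}
  g — {a}
  h — {a}
  k — {a,r}
  r — {a,k}

N(g) = ["a"]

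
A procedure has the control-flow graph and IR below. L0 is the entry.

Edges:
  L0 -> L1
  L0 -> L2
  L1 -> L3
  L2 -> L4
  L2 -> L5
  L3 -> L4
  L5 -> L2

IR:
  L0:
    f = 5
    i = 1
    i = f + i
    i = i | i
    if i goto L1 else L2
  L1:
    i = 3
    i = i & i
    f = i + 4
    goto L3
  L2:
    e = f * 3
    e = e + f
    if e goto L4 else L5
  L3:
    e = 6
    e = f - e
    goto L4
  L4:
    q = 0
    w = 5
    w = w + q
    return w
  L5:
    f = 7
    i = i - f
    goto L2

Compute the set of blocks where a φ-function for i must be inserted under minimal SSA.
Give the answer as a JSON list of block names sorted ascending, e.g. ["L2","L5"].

Answer: ["L2", "L4"]

Analysis:
idom tree: L1←L0 L2←L0 L3←L1 L4←L0 L5←L2
Dom∩ at merges:
  L2: preds {L0,L5}: {L0} ∩ {L0,L2,L5} = {L0}; idom=L0
  L4: preds {L2,L3}: {L0,L2} ∩ {L0,L1,L3} = {L0}; idom=L0

Frontier:
  L2←L0: walk · to L0
  L2←L5: walk L5→L2 to L0
  L4←L2: walk L2 to L0
  L4←L3: walk L3→L1 to L0
  L0 → ∅
  L1 → {L4}
  L2 → {L2,L4}
  L3 → {L4}
  L4 → ∅
  L5 → {L2}

φ for i: defs {L0,L1,L5}
  DF⁺ = {L2,L4}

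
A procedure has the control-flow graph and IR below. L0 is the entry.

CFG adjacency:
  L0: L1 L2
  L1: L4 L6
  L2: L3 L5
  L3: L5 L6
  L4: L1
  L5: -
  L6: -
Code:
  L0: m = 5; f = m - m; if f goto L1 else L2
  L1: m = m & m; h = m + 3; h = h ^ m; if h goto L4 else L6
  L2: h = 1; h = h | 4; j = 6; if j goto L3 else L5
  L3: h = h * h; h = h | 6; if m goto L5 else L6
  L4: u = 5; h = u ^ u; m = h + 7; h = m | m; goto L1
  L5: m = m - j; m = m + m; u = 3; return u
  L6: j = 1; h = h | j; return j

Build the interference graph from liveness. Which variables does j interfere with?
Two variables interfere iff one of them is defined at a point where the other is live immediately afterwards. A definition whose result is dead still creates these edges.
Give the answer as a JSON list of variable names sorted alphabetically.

Block summaries:
  L0 def {f,m} use ∅
  L1 def {h,m} use {m}
  L2 def {h,j} use ∅
  L3 def {h} use {h,m}
  L4 def {h,m,u} use ∅
  L5 def {m,u} use {j,m}
  L6 def {h,j} use {h}

Liveness:
  live L0: ∅→{m}
  live L1: {m}→{h}
  live L2: {m}→{h,j,m}
  live L3: {h,j,m}→{h,j,m}
  live L4: ∅→{m}
  live L5: {j,m}→∅
  live L6: {h}→∅

Conflict graph:
  f: {m}
  h: {j,m}
  j: {h,m}
  m: {f,h,j}
  u: ∅

N(j) = ["h", "m"]

Answer: ["h", "m"]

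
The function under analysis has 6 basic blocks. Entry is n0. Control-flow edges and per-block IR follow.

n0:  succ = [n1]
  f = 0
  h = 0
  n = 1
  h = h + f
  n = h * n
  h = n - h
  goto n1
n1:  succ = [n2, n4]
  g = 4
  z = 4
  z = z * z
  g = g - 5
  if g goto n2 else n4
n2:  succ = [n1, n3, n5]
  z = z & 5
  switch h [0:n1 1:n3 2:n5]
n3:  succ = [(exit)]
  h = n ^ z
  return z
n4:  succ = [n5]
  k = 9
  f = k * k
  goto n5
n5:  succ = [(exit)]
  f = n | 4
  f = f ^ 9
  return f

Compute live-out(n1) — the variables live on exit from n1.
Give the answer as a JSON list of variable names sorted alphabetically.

def/use:
  n0: {f,h,n} / ∅
  n1: {g,z} / ∅
  n2: {z} / {h,z}
  n3: {h} / {n,z}
  n4: {f,k} / ∅
  n5: {f} / {n}

Live sets:
  live n0: ∅→{h,n}
  live n1: {h,n}→{h,n,z}
  live n2: {h,n,z}→{h,n,z}
  live n3: {n,z}→∅
  live n4: {n}→{n}
  live n5: {n}→∅

live-out(n1) = ["h", "n", "z"]

Answer: ["h", "n", "z"]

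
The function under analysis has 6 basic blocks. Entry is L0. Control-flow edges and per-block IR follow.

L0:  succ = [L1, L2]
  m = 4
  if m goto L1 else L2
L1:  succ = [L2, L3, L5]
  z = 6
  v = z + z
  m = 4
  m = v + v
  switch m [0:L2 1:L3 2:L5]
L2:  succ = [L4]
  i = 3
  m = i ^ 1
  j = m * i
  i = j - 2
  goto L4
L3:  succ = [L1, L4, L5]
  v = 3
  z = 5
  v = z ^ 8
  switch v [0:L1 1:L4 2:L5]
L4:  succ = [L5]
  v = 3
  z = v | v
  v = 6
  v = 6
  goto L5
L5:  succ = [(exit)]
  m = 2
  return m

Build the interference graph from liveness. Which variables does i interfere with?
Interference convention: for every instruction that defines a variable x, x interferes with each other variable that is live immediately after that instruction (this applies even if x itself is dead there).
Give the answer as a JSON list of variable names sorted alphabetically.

def/use:
  L0 def {m} use ∅
  L1 def {m,v,z} use ∅
  L2 def {i,j,m} use ∅
  L3 def {v,z} use ∅
  L4 def {v,z} use ∅
  L5 def {m} use ∅

Backward fixpoint:
  L0 li=∅ lo=∅
  L1 li=∅ lo=∅
  L2 li=∅ lo=∅
  L3 li=∅ lo=∅
  L4 li=∅ lo=∅
  L5 li=∅ lo=∅

Interfere edges:
  i↔{m}
  j↔∅
  m↔{i,v}
  v↔{m}
  z↔∅

N(i) = ["m"]

Answer: ["m"]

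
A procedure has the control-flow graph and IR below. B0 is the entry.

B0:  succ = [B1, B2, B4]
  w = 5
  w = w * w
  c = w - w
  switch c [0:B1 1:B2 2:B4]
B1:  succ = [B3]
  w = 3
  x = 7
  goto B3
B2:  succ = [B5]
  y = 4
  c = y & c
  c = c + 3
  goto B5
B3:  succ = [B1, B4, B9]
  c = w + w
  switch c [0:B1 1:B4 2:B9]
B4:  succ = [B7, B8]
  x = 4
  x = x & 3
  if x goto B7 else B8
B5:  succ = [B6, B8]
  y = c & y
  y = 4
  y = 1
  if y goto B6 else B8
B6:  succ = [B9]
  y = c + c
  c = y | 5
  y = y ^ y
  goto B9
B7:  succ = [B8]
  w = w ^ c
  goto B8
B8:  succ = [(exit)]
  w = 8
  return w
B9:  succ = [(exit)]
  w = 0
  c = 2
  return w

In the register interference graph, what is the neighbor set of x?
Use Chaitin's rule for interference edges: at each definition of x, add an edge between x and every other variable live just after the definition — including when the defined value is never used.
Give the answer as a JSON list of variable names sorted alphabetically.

Answer: ["c", "w"]

Working:
def/use:
  B0 def {c,w} use ∅
  B1 def {w,x} use ∅
  B2 def {c,y} use {c}
  B3 def {c} use {w}
  B4 def {x} use ∅
  B5 def {y} use {c,y}
  B6 def {c,y} use {c}
  B7 def {w} use {c,w}
  B8 def {w} use ∅
  B9 def {c,w} use ∅

Liveness:
  live B0: ∅→{c,w}
  live B1: ∅→{w}
  live B2: {c}→{c,y}
  live B3: {w}→{c,w}
  live B4: {c,w}→{c,w}
  live B5: {c,y}→{c}
  live B6: {c}→∅
  live B7: {c,w}→∅
  live B8: ∅→∅
  live B9: ∅→∅

Interfere edges:
  c↔{w,x,y}
  w↔{c,x}
  x↔{c,w}
  y↔{c}

N(x) = ["c", "w"]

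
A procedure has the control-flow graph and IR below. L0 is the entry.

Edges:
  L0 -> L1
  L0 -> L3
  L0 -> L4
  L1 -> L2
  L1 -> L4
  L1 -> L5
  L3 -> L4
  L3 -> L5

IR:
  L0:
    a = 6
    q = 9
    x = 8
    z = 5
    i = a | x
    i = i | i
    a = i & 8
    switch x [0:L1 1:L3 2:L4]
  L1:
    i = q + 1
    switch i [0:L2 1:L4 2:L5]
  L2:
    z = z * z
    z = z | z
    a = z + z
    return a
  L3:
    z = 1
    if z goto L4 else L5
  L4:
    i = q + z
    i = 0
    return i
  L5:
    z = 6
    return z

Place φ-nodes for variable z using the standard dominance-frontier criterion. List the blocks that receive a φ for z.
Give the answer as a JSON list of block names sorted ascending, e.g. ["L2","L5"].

idom tree: L1←L0 L2←L1 L3←L0 L4←L0 L5←L0
Dom at joins:
  L4: preds {L0,L1,L3}: {L0} ∩ {L0,L1} ∩ {L0,L3} = {L0}; idom=L0
  L5: preds {L1,L3}: {L0,L1} ∩ {L0,L3} = {L0}; idom=L0

DF derivation:
  join L4 pred L0: · stop@L0
  join L4 pred L1: L1 stop@L0
  join L4 pred L3: L3 stop@L0
  join L5 pred L1: L1 stop@L0
  join L5 pred L3: L3 stop@L0
  L0: DF=∅
  L1: DF={L4,L5}
  L2: DF=∅
  L3: DF={L4,L5}
  L4: DF=∅
  L5: DF=∅

φ for z: defs {L0,L2,L3,L5}
  DF⁺ = {L4,L5}

Answer: ["L4", "L5"]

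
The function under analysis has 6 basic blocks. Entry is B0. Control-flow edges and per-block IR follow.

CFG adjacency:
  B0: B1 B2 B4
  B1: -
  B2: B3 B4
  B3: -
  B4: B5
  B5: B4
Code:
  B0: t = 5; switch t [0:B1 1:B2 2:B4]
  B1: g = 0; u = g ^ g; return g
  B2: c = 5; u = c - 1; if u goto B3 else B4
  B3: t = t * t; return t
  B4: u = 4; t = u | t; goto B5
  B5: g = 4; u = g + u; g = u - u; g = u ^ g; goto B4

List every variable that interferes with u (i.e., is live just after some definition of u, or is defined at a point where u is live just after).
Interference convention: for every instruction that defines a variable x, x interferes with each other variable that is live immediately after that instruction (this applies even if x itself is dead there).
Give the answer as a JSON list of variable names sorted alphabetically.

Per-block:
  B0 def {t} use ∅
  B1 def {g,u} use ∅
  B2 def {c,u} use ∅
  B3 def {t} use {t}
  B4 def {t,u} use {t}
  B5 def {g,u} use {u}

Liveness:
  live B0: ∅→{t}
  live B1: ∅→∅
  live B2: {t}→{t}
  live B3: {t}→∅
  live B4: {t}→{t,u}
  live B5: {t,u}→{t}

Interfere edges:
  c — {t}
  g — {t,u}
  t — {c,g,u}
  u — {g,t}

N(u) = ["g", "t"]

Answer: ["g", "t"]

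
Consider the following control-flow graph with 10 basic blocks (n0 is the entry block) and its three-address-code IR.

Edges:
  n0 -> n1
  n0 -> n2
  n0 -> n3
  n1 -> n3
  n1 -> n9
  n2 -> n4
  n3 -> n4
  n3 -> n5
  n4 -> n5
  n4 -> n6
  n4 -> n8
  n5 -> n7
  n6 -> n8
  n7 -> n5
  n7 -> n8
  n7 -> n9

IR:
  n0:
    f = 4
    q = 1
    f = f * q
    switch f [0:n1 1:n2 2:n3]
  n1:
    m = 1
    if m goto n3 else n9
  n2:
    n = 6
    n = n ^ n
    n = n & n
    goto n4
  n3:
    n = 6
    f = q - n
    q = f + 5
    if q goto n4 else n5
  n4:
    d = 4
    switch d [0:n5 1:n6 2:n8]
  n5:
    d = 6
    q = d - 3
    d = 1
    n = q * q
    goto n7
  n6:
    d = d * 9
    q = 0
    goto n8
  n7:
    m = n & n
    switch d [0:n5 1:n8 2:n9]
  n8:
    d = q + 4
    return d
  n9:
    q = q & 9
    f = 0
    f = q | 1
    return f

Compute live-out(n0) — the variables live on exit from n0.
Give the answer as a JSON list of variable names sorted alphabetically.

Answer: ["q"]

Derivation:
Per-block:
  n0: def={f,q} ue=∅
  n1: def={m} ue=∅
  n2: def={n} ue=∅
  n3: def={f,n,q} ue={q}
  n4: def={d} ue=∅
  n5: def={d,n,q} ue=∅
  n6: def={d,q} ue={d}
  n7: def={m} ue={d,n}
  n8: def={d} ue={q}
  n9: def={f,q} ue={q}

Backward fixpoint:
  n0 li=∅ lo={q}
  n1 li={q} lo={q}
  n2 li={q} lo={q}
  n3 li={q} lo={q}
  n4 li={q} lo={d,q}
  n5 li=∅ lo={d,n,q}
  n6 li={d} lo={q}
  n7 li={d,n,q} lo={q}
  n8 li={q} lo=∅
  n9 li={q} lo=∅

live-out(n0) = ["q"]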